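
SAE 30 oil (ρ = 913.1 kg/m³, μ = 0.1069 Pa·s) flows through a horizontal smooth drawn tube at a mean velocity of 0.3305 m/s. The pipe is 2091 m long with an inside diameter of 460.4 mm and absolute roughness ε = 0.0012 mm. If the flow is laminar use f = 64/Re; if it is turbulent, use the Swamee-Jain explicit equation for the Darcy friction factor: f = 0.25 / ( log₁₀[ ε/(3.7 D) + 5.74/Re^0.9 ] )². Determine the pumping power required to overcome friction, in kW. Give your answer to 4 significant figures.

Reynolds number Re = ρVD/μ = 913.1 · 0.3305 · 0.4604 / 0.107 = 1300.
Re < 2300 → laminar flow, so f = 64/Re = 64/1300 = 0.04924 (the turbulent correlation is not needed).
Darcy-Weisbach: ΔP = f(L/D)(ρV²/2) = 0.04924·(2091/0.4604)·(913.1·0.3305²/2) = 0.04924·4542·49.87 = 1.115e+04 Pa.
Q = V·A = 0.3305·0.1665 = 0.05502 m³/s.
Pumping power P = QΔP = 0.05502·1.115e+04 = 613.64 W = 0.6136 kW.

P ≈ 0.6136 kW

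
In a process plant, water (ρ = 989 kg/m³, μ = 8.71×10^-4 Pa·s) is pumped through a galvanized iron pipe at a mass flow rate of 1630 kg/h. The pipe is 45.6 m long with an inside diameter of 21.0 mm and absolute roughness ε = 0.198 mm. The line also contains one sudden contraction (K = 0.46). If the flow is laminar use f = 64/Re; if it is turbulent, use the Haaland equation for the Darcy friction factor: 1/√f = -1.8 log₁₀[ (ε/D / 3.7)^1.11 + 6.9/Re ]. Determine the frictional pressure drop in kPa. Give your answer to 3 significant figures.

ΔP ≈ 73.6 kPa

ṁ = 1630 kg/h = 1630/3600 = 0.4528 kg/s.
A = πD²/4 = π(0.021)²/4 = 0.0003464 m²; mean velocity V = ṁ/(ρA) = 0.4528/(989 · 0.0003464) = 1.322 m/s.
Reynolds number Re = ρVD/μ = 989 · 1.322 · 0.021 / 0.000871 = 3.152e+04.
Re > 4000 → turbulent. Relative roughness ε/D = 0.000198/0.021 = 0.00943. Haaland: 1/√f = -1.8 log₁₀[(0.00943/3.7)^1.11 + 6.9/3.152e+04] = -1.8 log₁₀[0.00132 + 0.000219] = 5.062, so f = 0.03902.
Total minor-loss coefficient ΣK = 1·0.46 = 0.46.
ΔP = [f·L/D + ΣK]·(ρV²/2) = [0.03902·45.6/0.021 + 0.46]·(989·1.322²/2) = [84.73 + 0.46]·863.9 = 7.36e+04 Pa.
ΔP = 7.36e+04 Pa = 73.6 kPa.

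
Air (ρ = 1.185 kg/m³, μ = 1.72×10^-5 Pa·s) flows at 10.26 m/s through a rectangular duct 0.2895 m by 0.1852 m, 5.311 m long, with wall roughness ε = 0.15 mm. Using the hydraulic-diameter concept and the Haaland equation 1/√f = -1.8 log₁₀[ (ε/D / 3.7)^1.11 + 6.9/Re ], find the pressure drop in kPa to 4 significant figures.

ΔP ≈ 0.02904 kPa

Hydraulic diameter D_h = 4A/P = 4·(0.2895·0.1852)/(2·(0.2895+0.1852)) = 0.2145/0.9494 = 0.2259 m.
Re = ρVD_h/μ = 1.185·10.26·0.2259/1.72e-05 = 1.597e+05.
ε/D_h = 0.00015/0.2259 = 0.000664; Haaland gives 1/√f = -1.8 log₁₀[6.95e-05+4.32e-05] = 7.107, so f = 0.0198.
ΔP = f(L/D_h)(ρV²/2) = 0.0198·5.311/0.2259·62.37 = 29.04 Pa.
ΔP = 0.02904 kPa.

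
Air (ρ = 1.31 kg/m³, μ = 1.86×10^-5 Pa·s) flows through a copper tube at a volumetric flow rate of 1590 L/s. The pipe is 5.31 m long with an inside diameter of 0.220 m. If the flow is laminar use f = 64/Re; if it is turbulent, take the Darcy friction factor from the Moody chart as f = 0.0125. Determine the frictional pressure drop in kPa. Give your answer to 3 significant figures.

Q = 1590 L/s = 1590/1000 = 1.59 m³/s.
Cross-sectional area A = πD²/4 = π(0.22)²/4 = 0.03801 m²; mean velocity V = Q/A = 1.59/0.03801 = 41.83 m/s.
Reynolds number Re = ρVD/μ = 1.31 · 41.83 · 0.22 / 1.86e-05 = 6.481e+05.
Re > 4000 → turbulent; use the Moody-chart value f = 0.0125.
Darcy-Weisbach: ΔP = f(L/D)(ρV²/2) = 0.0125·(5.31/0.22)·(1.31·41.83²/2) = 0.0125·24.14·1146 = 345.7 Pa.
ΔP = 345.7 Pa = 0.346 kPa.

ΔP ≈ 0.346 kPa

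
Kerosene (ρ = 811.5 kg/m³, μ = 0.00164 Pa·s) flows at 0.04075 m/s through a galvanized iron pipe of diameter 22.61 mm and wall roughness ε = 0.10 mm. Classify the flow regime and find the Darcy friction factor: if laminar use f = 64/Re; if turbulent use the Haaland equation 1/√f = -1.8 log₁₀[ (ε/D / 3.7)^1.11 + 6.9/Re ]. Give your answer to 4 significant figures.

Re = ρVD/μ = 811.5·0.04075·0.02261/0.00164 = 455.9.
Re < 2300 → laminar, so f = 64/Re = 0.1404 (roughness is irrelevant in laminar flow).

f ≈ 0.1404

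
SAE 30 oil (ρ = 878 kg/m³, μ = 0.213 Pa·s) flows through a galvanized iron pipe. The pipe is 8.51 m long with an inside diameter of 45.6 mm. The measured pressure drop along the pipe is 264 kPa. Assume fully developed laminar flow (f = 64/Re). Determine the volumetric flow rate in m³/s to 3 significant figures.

Q ≈ 0.0155 m³/s

For laminar flow, f = 64/Re with Re = ρVD/μ, so Darcy-Weisbach reduces to ΔP = 32μLV/D². Solving for V: V = ΔP·D²/(32μL) = 2.64e+05·(0.0456)²/(32·0.213·8.51) = 9.464 m/s.
Check: Re = ρVD/μ = 878·9.464·0.0456/0.213 = 1779 < 2300, so the laminar assumption holds.
Q = V·A = 9.464·(π/4·0.0456²) = 0.01546 m³/s = 0.0155 m³/s.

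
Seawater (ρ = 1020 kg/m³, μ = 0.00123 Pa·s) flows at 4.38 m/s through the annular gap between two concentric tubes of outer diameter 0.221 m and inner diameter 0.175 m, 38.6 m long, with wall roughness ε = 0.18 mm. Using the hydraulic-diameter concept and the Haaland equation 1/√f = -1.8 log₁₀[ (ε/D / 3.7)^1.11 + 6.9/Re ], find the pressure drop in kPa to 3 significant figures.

ΔP ≈ 237 kPa

Hydraulic diameter D_h = 4A/P = D_o - D_i = 0.221 - 0.175 = 0.046 m.
Re = ρVD_h/μ = 1020·4.38·0.046/0.00123 = 1.671e+05.
ε/D_h = 0.00018/0.046 = 0.00391; Haaland gives 1/√f = -1.8 log₁₀[0.000498+4.13e-05] = 5.883, so f = 0.02889.
ΔP = f(L/D_h)(ρV²/2) = 0.02889·38.6/0.046·9784 = 2.372e+05 Pa.
ΔP = 237 kPa.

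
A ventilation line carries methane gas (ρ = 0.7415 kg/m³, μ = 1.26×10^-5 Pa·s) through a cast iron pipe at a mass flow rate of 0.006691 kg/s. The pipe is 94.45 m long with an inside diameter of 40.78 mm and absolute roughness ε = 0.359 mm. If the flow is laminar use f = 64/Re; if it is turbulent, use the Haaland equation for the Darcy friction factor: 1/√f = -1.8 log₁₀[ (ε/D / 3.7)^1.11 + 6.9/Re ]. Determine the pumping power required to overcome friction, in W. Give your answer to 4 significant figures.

A = πD²/4 = π(0.04078)²/4 = 0.001306 m²; mean velocity V = ṁ/(ρA) = 0.006691/(0.7415 · 0.001306) = 6.909 m/s.
Reynolds number Re = ρVD/μ = 0.7415 · 6.909 · 0.04078 / 1.26e-05 = 1.658e+04.
Re > 4000 → turbulent. Relative roughness ε/D = 0.000359/0.04078 = 0.0088. Haaland: 1/√f = -1.8 log₁₀[(0.0088/3.7)^1.11 + 6.9/1.658e+04] = -1.8 log₁₀[0.00122 + 0.000416] = 5.013, so f = 0.03979.
Darcy-Weisbach: ΔP = f(L/D)(ρV²/2) = 0.03979·(94.45/0.04078)·(0.7415·6.909²/2) = 0.03979·2316·17.7 = 1631 Pa.
Q = ṁ/ρ = 0.006691/0.7415 = 0.009024 m³/s.
Pumping power P = QΔP = 0.009024·1631 = 14.716 W = 14.72 W.

P ≈ 14.72 W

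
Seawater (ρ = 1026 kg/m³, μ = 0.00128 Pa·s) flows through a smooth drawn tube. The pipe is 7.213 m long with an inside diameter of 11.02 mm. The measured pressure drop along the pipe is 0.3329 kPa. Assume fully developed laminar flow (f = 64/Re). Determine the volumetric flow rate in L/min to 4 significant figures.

Q ≈ 0.7831 L/min

For laminar flow, f = 64/Re with Re = ρVD/μ, so Darcy-Weisbach reduces to ΔP = 32μLV/D². Solving for V: V = ΔP·D²/(32μL) = 332.9·(0.01102)²/(32·0.00128·7.213) = 0.1368 m/s.
Check: Re = ρVD/μ = 1026·0.1368·0.01102/0.00128 = 1209 < 2300, so the laminar assumption holds.
Q = V·A = 0.1368·(π/4·0.01102²) = 1.305e-05 m³/s = 0.7831 L/min.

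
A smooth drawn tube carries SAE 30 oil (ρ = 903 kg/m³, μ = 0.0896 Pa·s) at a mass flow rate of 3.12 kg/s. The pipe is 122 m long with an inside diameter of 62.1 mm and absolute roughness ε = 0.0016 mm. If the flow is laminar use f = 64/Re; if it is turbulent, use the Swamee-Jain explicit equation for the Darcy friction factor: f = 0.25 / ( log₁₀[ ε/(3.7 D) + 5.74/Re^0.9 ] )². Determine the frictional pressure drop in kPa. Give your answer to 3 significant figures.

A = πD²/4 = π(0.0621)²/4 = 0.003029 m²; mean velocity V = ṁ/(ρA) = 3.12/(903 · 0.003029) = 1.141 m/s.
Reynolds number Re = ρVD/μ = 903 · 1.141 · 0.0621 / 0.0896 = 713.9.
Re < 2300 → laminar flow, so f = 64/Re = 64/713.9 = 0.08964 (the turbulent correlation is not needed).
Darcy-Weisbach: ΔP = f(L/D)(ρV²/2) = 0.08964·(122/0.0621)·(903·1.141²/2) = 0.08964·1965·587.6 = 1.035e+05 Pa.
ΔP = 1.035e+05 Pa = 103 kPa.

ΔP ≈ 103 kPa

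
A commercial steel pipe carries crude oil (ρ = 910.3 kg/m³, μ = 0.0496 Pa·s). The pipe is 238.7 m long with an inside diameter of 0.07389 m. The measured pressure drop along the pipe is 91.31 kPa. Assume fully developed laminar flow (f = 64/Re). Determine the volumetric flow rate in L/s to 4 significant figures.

Q ≈ 5.642 L/s

For laminar flow, f = 64/Re with Re = ρVD/μ, so Darcy-Weisbach reduces to ΔP = 32μLV/D². Solving for V: V = ΔP·D²/(32μL) = 9.131e+04·(0.07389)²/(32·0.0496·238.7) = 1.316 m/s.
Check: Re = ρVD/μ = 910.3·1.316·0.07389/0.0496 = 1784 < 2300, so the laminar assumption holds.
Q = V·A = 1.316·(π/4·0.07389²) = 0.005642 m³/s = 5.642 L/s.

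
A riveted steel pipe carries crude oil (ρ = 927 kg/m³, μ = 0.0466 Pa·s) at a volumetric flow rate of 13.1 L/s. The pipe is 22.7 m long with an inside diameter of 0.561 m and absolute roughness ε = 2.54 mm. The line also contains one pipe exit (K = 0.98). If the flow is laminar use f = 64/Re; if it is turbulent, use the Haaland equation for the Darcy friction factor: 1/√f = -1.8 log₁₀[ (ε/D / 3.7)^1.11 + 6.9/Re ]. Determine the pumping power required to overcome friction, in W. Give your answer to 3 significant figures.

P ≈ 0.0914 W

Q = 13.1 L/s = 13.1/1000 = 0.0131 m³/s.
Cross-sectional area A = πD²/4 = π(0.561)²/4 = 0.2472 m²; mean velocity V = Q/A = 0.0131/0.2472 = 0.053 m/s.
Reynolds number Re = ρVD/μ = 927 · 0.053 · 0.561 / 0.0466 = 591.4.
Re < 2300 → laminar flow, so f = 64/Re = 64/591.4 = 0.1082 (the turbulent correlation is not needed).
Total minor-loss coefficient ΣK = 1·0.98 = 0.98.
ΔP = [f·L/D + ΣK]·(ρV²/2) = [0.1082·22.7/0.561 + 0.98]·(927·0.053²/2) = [4.379 + 0.98]·1.302 = 6.976 Pa.
Pumping power P = QΔP = 0.0131·6.976 = 0.09139 W = 0.0914 W.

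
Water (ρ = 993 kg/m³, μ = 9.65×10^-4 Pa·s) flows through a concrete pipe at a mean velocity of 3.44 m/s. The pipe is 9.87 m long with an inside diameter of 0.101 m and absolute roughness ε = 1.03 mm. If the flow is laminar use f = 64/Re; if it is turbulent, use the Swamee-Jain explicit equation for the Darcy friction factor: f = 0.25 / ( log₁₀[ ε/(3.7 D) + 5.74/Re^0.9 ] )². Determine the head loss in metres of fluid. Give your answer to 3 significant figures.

h_f ≈ 2.26 m

Reynolds number Re = ρVD/μ = 993 · 3.44 · 0.101 / 0.000965 = 3.575e+05.
Re > 4000 → turbulent. Relative roughness ε/D = 0.00103/0.101 = 0.0102. Swamee-Jain: f = 0.25/(log₁₀[0.0102/3.7 + 5.74/3.575e+05^0.9])² = 0.25/(log₁₀[0.00276 + 5.77e-05])² = 0.25/(-2.551)² = 0.03843.
Darcy-Weisbach: ΔP = f(L/D)(ρV²/2) = 0.03843·(9.87/0.101)·(993·3.44²/2) = 0.03843·97.72·5875 = 2.206e+04 Pa.
Head loss h_f = ΔP/(ρg) = 2.206e+04/(993·9.81) = 2.26 m.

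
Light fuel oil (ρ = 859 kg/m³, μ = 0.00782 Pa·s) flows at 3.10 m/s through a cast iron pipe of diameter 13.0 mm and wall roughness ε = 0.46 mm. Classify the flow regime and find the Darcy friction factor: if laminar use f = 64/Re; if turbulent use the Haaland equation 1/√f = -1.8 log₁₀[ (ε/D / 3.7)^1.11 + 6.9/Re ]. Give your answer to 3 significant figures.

Re = ρVD/μ = 859·3.1·0.013/0.00782 = 4427.
Re > 4000 → turbulent. ε/D = 0.00046/0.013 = 0.0354; Haaland: 1/√f = -1.8 log₁₀[0.00573 + 0.00156] = 3.847, so f = 0.06758.

f ≈ 0.0676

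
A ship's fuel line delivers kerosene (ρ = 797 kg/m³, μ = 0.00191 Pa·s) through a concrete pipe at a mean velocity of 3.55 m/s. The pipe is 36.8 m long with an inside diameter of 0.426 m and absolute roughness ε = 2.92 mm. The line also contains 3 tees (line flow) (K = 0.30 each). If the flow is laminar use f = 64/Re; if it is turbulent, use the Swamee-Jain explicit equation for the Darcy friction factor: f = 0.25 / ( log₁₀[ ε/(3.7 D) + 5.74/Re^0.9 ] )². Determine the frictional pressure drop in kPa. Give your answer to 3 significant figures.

ΔP ≈ 19.1 kPa

Reynolds number Re = ρVD/μ = 797 · 3.55 · 0.426 / 0.00191 = 6.31e+05.
Re > 4000 → turbulent. Relative roughness ε/D = 0.00292/0.426 = 0.00685. Swamee-Jain: f = 0.25/(log₁₀[0.00685/3.7 + 5.74/6.31e+05^0.9])² = 0.25/(log₁₀[0.00185 + 3.46e-05])² = 0.25/(-2.724)² = 0.03369.
Total minor-loss coefficient ΣK = 3·0.3 = 0.9.
ΔP = [f·L/D + ΣK]·(ρV²/2) = [0.03369·36.8/0.426 + 0.9]·(797·3.55²/2) = [2.91 + 0.9]·5022 = 1.913e+04 Pa.
ΔP = 1.913e+04 Pa = 19.1 kPa.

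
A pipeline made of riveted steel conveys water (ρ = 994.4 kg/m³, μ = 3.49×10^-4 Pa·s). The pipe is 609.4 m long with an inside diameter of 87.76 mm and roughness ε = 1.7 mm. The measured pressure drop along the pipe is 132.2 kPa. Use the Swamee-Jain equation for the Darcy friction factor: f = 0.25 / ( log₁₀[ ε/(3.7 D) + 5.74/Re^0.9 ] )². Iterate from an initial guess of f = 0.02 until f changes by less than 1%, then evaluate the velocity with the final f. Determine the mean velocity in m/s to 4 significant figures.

V ≈ 0.8899 m/s

Rearranging Darcy-Weisbach: V = √(2·ΔP·D/(f·L·ρ)). With ε/D = 0.0017/0.08776 = 0.0194, iterate starting from f = 0.02:
  f = 0.02 → V = √(2·1.322e+05·0.08776/(0.02·609.4·994.4)) = 1.384 m/s; Re = ρVD/μ = 3.46e+05; f → 0.04825
  f = 0.04825 → V = 0.8908 m/s; Re = 2.227e+05; f → 0.04835
Converged (Δf/f < 1%). With the final f = 0.04835: V = √(2·1.322e+05·0.08776/(0.04835·609.4·994.4)) = 0.8899 m/s.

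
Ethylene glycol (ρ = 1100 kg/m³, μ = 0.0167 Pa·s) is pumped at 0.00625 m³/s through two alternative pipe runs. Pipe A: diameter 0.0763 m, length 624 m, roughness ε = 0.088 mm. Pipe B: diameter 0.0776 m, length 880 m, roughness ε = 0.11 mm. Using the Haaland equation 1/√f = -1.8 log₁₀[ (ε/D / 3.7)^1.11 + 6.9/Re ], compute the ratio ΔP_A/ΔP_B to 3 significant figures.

Pipe A: V = Q/A = 0.00625/0.004572 = 1.367 m/s; Re = 6870; ε/D = 0.00115; Haaland → f = 0.03556; ΔP_A = f(L/D)(ρV²/2) = 2.989e+05 Pa.
Pipe B: V = Q/A = 0.00625/0.004729 = 1.321 m/s; Re = 6755; ε/D = 0.00142; Haaland → f = 0.03602; ΔP_B = f(L/D)(ρV²/2) = 3.924e+05 Pa.
ΔP_A/ΔP_B = 2.989e+05/3.924e+05 = 0.762.

ΔP_A/ΔP_B ≈ 0.762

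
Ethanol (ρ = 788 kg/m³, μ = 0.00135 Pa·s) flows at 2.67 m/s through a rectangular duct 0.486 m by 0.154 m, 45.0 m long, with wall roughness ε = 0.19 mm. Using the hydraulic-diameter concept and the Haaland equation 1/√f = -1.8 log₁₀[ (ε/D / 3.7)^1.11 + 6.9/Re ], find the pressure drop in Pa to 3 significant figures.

ΔP ≈ 10600 Pa

Hydraulic diameter D_h = 4A/P = 4·(0.486·0.154)/(2·(0.486+0.154)) = 0.2994/1.28 = 0.2339 m.
Re = ρVD_h/μ = 788·2.67·0.2339/0.00135 = 3.645e+05.
ε/D_h = 0.00019/0.2339 = 0.000812; Haaland gives 1/√f = -1.8 log₁₀[8.69e-05+1.89e-05] = 7.156, so f = 0.01953.
ΔP = f(L/D_h)(ρV²/2) = 0.01953·45/0.2339·2809 = 1.055e+04 Pa.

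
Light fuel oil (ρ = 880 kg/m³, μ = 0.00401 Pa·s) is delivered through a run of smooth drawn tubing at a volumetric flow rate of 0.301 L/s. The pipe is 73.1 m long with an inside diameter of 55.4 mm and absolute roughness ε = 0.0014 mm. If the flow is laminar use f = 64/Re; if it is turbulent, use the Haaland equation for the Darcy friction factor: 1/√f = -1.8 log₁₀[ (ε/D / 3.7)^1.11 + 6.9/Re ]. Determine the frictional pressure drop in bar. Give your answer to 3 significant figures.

Q = 0.301 L/s = 0.301/1000 = 0.000301 m³/s.
Cross-sectional area A = πD²/4 = π(0.0554)²/4 = 0.002411 m²; mean velocity V = Q/A = 0.000301/0.002411 = 0.1249 m/s.
Reynolds number Re = ρVD/μ = 880 · 0.1249 · 0.0554 / 0.00401 = 1518.
Re < 2300 → laminar flow, so f = 64/Re = 64/1518 = 0.04216 (the turbulent correlation is not needed).
Darcy-Weisbach: ΔP = f(L/D)(ρV²/2) = 0.04216·(73.1/0.0554)·(880·0.1249²/2) = 0.04216·1319·6.861 = 381.6 Pa.
ΔP = 381.6 Pa = 0.00382 bar.

ΔP ≈ 0.00382 bar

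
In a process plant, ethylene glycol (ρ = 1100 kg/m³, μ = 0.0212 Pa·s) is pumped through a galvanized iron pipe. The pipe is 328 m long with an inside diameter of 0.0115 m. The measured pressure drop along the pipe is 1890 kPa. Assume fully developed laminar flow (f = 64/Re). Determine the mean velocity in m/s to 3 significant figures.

For laminar flow, f = 64/Re with Re = ρVD/μ, so Darcy-Weisbach reduces to ΔP = 32μLV/D². Solving for V: V = ΔP·D²/(32μL) = 1.89e+06·(0.0115)²/(32·0.0212·328) = 1.123 m/s.
Check: Re = ρVD/μ = 1100·1.123·0.0115/0.0212 = 670.3 < 2300, so the laminar assumption holds.

V ≈ 1.12 m/s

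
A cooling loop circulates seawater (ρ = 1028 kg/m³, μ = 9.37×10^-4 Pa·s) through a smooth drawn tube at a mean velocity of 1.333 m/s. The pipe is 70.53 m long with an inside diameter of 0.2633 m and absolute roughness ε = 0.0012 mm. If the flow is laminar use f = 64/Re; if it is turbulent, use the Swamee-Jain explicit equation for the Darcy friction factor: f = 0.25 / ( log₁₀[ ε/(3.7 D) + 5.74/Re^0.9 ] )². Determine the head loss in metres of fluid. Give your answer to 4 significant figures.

Reynolds number Re = ρVD/μ = 1028 · 1.333 · 0.2633 / 0.000937 = 3.851e+05.
Re > 4000 → turbulent. Relative roughness ε/D = 1.2e-06/0.2633 = 4.56e-06. Swamee-Jain: f = 0.25/(log₁₀[4.56e-06/3.7 + 5.74/3.851e+05^0.9])² = 0.25/(log₁₀[1.23e-06 + 5.39e-05])² = 0.25/(-4.258)² = 0.01379.
Darcy-Weisbach: ΔP = f(L/D)(ρV²/2) = 0.01379·(70.53/0.2633)·(1028·1.333²/2) = 0.01379·267.9·913.3 = 3373 Pa.
Head loss h_f = ΔP/(ρg) = 3373/(1028·9.81) = 0.3345 m.

h_f ≈ 0.3345 m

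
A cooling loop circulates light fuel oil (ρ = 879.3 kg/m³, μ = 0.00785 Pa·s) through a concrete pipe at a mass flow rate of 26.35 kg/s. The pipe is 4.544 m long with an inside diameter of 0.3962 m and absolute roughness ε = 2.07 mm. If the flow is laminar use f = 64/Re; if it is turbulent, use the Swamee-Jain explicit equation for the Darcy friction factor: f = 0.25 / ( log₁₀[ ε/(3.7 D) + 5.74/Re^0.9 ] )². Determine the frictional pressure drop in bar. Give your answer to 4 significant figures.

A = πD²/4 = π(0.3962)²/4 = 0.1233 m²; mean velocity V = ṁ/(ρA) = 26.35/(879.3 · 0.1233) = 0.2431 m/s.
Reynolds number Re = ρVD/μ = 879.3 · 0.2431 · 0.3962 / 0.00785 = 1.079e+04.
Re > 4000 → turbulent. Relative roughness ε/D = 0.00207/0.3962 = 0.00522. Swamee-Jain: f = 0.25/(log₁₀[0.00522/3.7 + 5.74/1.079e+04^0.9])² = 0.25/(log₁₀[0.00141 + 0.00135])² = 0.25/(-2.559)² = 0.03817.
Darcy-Weisbach: ΔP = f(L/D)(ρV²/2) = 0.03817·(4.544/0.3962)·(879.3·0.2431²/2) = 0.03817·11.47·25.98 = 11.37 Pa.
ΔP = 11.37 Pa = 1.137×10^-4 bar.

ΔP ≈ 1.137×10^-4 bar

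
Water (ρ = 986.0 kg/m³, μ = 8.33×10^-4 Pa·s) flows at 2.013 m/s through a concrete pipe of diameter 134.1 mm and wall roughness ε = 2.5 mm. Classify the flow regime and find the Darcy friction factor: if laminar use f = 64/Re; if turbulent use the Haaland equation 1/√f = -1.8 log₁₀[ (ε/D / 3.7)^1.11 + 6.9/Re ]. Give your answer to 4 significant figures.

f ≈ 0.04757

Re = ρVD/μ = 986·2.013·0.1341/0.000833 = 3.195e+05.
Re > 4000 → turbulent. ε/D = 0.0025/0.1341 = 0.0186; Haaland: 1/√f = -1.8 log₁₀[0.00282 + 2.16e-05] = 4.585, so f = 0.04757.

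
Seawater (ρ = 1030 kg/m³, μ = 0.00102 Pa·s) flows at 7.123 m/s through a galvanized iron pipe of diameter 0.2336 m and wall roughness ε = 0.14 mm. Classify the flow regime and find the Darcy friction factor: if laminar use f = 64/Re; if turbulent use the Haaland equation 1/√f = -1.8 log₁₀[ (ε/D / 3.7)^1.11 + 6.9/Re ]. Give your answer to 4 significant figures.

Re = ρVD/μ = 1030·7.123·0.2336/0.00102 = 1.68e+06.
Re > 4000 → turbulent. ε/D = 0.00014/0.2336 = 0.000599; Haaland: 1/√f = -1.8 log₁₀[6.2e-05 + 4.11e-06] = 7.523, so f = 0.01767.

f ≈ 0.01767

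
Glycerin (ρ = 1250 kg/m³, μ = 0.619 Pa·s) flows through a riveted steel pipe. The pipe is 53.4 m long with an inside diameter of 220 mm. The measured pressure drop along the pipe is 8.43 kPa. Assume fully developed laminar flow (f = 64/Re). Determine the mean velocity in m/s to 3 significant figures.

For laminar flow, f = 64/Re with Re = ρVD/μ, so Darcy-Weisbach reduces to ΔP = 32μLV/D². Solving for V: V = ΔP·D²/(32μL) = 8430·(0.22)²/(32·0.619·53.4) = 0.3857 m/s.
Check: Re = ρVD/μ = 1250·0.3857·0.22/0.619 = 171.4 < 2300, so the laminar assumption holds.

V ≈ 0.386 m/s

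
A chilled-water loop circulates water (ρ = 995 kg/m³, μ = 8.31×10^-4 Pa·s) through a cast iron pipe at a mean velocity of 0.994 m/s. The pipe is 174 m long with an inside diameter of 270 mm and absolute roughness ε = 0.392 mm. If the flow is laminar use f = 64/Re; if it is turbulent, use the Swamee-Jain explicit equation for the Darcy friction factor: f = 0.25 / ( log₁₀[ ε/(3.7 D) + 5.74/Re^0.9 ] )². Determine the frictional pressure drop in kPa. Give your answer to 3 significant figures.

Reynolds number Re = ρVD/μ = 995 · 0.994 · 0.27 / 0.000831 = 3.213e+05.
Re > 4000 → turbulent. Relative roughness ε/D = 0.000392/0.27 = 0.00145. Swamee-Jain: f = 0.25/(log₁₀[0.00145/3.7 + 5.74/3.213e+05^0.9])² = 0.25/(log₁₀[0.000392 + 6.35e-05])² = 0.25/(-3.341)² = 0.02239.
Darcy-Weisbach: ΔP = f(L/D)(ρV²/2) = 0.02239·(174/0.27)·(995·0.994²/2) = 0.02239·644.4·491.5 = 7094 Pa.
ΔP = 7094 Pa = 7.09 kPa.

ΔP ≈ 7.09 kPa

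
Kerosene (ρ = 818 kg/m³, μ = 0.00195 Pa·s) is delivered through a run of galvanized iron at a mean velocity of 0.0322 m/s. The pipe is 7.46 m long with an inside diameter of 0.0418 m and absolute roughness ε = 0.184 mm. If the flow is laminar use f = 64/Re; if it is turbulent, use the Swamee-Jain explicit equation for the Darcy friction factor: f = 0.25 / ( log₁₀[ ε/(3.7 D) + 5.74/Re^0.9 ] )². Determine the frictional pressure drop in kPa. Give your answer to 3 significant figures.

Reynolds number Re = ρVD/μ = 818 · 0.0322 · 0.0418 / 0.00195 = 564.6.
Re < 2300 → laminar flow, so f = 64/Re = 64/564.6 = 0.1134 (the turbulent correlation is not needed).
Darcy-Weisbach: ΔP = f(L/D)(ρV²/2) = 0.1134·(7.46/0.0418)·(818·0.0322²/2) = 0.1134·178.5·0.4241 = 8.579 Pa.
ΔP = 8.579 Pa = 0.00858 kPa.

ΔP ≈ 0.00858 kPa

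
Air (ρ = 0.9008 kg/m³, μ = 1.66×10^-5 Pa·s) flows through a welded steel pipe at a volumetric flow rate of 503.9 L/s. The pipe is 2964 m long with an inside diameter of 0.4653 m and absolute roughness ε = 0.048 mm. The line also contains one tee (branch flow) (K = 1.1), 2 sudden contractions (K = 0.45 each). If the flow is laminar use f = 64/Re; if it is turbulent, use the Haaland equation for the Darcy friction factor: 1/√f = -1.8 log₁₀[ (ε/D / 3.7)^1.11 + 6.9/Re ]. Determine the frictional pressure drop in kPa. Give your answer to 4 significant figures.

ΔP ≈ 0.4950 kPa

Q = 503.9 L/s = 503.9/1000 = 0.5039 m³/s.
Cross-sectional area A = πD²/4 = π(0.4653)²/4 = 0.17 m²; mean velocity V = Q/A = 0.5039/0.17 = 2.963 m/s.
Reynolds number Re = ρVD/μ = 0.9008 · 2.963 · 0.4653 / 1.66e-05 = 7.482e+04.
Re > 4000 → turbulent. Relative roughness ε/D = 4.8e-05/0.4653 = 0.000103. Haaland: 1/√f = -1.8 log₁₀[(0.000103/3.7)^1.11 + 6.9/7.482e+04] = -1.8 log₁₀[8.8e-06 + 9.22e-05] = 7.192, so f = 0.01933.
Total minor-loss coefficient ΣK = 1·1.1 + 2·0.45 = 2.
ΔP = [f·L/D + ΣK]·(ρV²/2) = [0.01933·2964/0.4653 + 2]·(0.9008·2.963²/2) = [123.1 + 2]·3.955 = 495 Pa.
ΔP = 495 Pa = 0.4950 kPa.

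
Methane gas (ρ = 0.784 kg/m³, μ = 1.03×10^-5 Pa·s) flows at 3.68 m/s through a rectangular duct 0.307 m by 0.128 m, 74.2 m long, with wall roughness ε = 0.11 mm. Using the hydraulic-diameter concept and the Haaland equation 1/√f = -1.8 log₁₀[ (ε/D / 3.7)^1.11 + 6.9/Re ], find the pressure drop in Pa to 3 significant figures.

Hydraulic diameter D_h = 4A/P = 4·(0.307·0.128)/(2·(0.307+0.128)) = 0.1572/0.87 = 0.1807 m.
Re = ρVD_h/μ = 0.784·3.68·0.1807/1.03e-05 = 5.061e+04.
ε/D_h = 0.00011/0.1807 = 0.000609; Haaland gives 1/√f = -1.8 log₁₀[6.31e-05+0.000136] = 6.66, so f = 0.02254.
ΔP = f(L/D_h)(ρV²/2) = 0.02254·74.2/0.1807·5.309 = 49.15 Pa.

ΔP ≈ 49.1 Pa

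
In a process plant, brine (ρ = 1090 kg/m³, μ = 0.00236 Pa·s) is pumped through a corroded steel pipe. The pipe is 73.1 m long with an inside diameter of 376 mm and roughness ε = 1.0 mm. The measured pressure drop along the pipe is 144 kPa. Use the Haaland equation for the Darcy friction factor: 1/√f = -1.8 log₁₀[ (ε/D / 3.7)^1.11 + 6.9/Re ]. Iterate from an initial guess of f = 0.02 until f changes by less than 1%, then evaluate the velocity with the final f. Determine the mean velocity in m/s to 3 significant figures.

V ≈ 7.31 m/s

Rearranging Darcy-Weisbach: V = √(2·ΔP·D/(f·L·ρ)). With ε/D = 0.001/0.376 = 0.00266, iterate starting from f = 0.02:
  f = 0.02 → V = √(2·1.44e+05·0.376/(0.02·73.1·1090)) = 8.243 m/s; Re = ρVD/μ = 1.432e+06; f → 0.02545
  f = 0.02545 → V = 7.308 m/s; Re = 1.269e+06; f → 0.02546
Converged (Δf/f < 1%). With the final f = 0.02546: V = √(2·1.44e+05·0.376/(0.02546·73.1·1090)) = 7.307 m/s.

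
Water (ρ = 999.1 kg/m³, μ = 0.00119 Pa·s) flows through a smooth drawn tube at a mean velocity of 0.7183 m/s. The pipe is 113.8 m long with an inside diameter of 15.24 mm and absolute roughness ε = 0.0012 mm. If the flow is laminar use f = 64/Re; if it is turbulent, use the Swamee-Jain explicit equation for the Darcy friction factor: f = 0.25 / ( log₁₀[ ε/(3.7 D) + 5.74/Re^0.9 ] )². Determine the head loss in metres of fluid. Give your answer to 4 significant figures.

h_f ≈ 6.252 m

Reynolds number Re = ρVD/μ = 999.1 · 0.7183 · 0.01524 / 0.00119 = 9191.
Re > 4000 → turbulent. Relative roughness ε/D = 1.2e-06/0.01524 = 7.87e-05. Swamee-Jain: f = 0.25/(log₁₀[7.87e-05/3.7 + 5.74/9191^0.9])² = 0.25/(log₁₀[2.13e-05 + 0.00156])² = 0.25/(-2.802)² = 0.03184.
Darcy-Weisbach: ΔP = f(L/D)(ρV²/2) = 0.03184·(113.8/0.01524)·(999.1·0.7183²/2) = 0.03184·7467·257.7 = 6.128e+04 Pa.
Head loss h_f = ΔP/(ρg) = 6.128e+04/(999.1·9.81) = 6.252 m.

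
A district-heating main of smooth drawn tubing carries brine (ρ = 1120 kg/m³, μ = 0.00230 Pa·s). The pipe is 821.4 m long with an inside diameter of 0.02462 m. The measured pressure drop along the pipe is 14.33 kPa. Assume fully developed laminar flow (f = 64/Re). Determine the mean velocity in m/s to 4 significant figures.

For laminar flow, f = 64/Re with Re = ρVD/μ, so Darcy-Weisbach reduces to ΔP = 32μLV/D². Solving for V: V = ΔP·D²/(32μL) = 1.433e+04·(0.02462)²/(32·0.0023·821.4) = 0.1437 m/s.
Check: Re = ρVD/μ = 1120·0.1437·0.02462/0.0023 = 1723 < 2300, so the laminar assumption holds.

V ≈ 0.1437 m/s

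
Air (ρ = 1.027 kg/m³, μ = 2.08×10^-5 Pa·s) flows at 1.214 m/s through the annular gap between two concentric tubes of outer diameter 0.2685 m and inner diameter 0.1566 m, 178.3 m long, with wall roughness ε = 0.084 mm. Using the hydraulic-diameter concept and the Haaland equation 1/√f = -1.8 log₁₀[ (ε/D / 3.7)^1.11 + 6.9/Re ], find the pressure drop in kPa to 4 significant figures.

ΔP ≈ 0.04261 kPa

Hydraulic diameter D_h = 4A/P = D_o - D_i = 0.2685 - 0.1566 = 0.1119 m.
Re = ρVD_h/μ = 1.027·1.214·0.1119/2.08e-05 = 6707.
ε/D_h = 8.4e-05/0.1119 = 0.000751; Haaland gives 1/√f = -1.8 log₁₀[7.96e-05+0.00103] = 5.32, so f = 0.03534.
ΔP = f(L/D_h)(ρV²/2) = 0.03534·178.3/0.1119·0.7568 = 42.61 Pa.
ΔP = 0.04261 kPa.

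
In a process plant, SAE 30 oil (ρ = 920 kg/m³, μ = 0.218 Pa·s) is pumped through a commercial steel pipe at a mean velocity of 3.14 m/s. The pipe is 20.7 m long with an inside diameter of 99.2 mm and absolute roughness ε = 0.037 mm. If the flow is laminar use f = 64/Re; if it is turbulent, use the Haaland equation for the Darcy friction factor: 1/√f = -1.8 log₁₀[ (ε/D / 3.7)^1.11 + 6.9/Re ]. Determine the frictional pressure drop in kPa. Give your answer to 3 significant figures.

ΔP ≈ 46.1 kPa

Reynolds number Re = ρVD/μ = 920 · 3.14 · 0.0992 / 0.218 = 1315.
Re < 2300 → laminar flow, so f = 64/Re = 64/1315 = 0.04869 (the turbulent correlation is not needed).
Darcy-Weisbach: ΔP = f(L/D)(ρV²/2) = 0.04869·(20.7/0.0992)·(920·3.14²/2) = 0.04869·208.7·4535 = 4.608e+04 Pa.
ΔP = 4.608e+04 Pa = 46.1 kPa.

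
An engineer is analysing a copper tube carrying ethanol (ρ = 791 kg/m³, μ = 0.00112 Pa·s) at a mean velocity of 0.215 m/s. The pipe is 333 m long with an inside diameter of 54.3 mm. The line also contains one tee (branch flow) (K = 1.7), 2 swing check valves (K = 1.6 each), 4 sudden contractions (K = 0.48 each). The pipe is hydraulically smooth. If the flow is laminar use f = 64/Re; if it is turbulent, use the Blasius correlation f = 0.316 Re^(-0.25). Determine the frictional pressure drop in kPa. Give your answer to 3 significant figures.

Reynolds number Re = ρVD/μ = 791 · 0.215 · 0.0543 / 0.00112 = 8245.
Re > 4000 → turbulent. Smooth-pipe (Blasius): f = 0.316 Re^(-0.25) = 0.316/(8245)^0.25 = 0.03316.
Total minor-loss coefficient ΣK = 1·1.7 + 2·1.6 + 4·0.48 = 6.82.
ΔP = [f·L/D + ΣK]·(ρV²/2) = [0.03316·333/0.0543 + 6.82]·(791·0.215²/2) = [203.4 + 6.82]·18.28 = 3843 Pa.
ΔP = 3843 Pa = 3.84 kPa.

ΔP ≈ 3.84 kPa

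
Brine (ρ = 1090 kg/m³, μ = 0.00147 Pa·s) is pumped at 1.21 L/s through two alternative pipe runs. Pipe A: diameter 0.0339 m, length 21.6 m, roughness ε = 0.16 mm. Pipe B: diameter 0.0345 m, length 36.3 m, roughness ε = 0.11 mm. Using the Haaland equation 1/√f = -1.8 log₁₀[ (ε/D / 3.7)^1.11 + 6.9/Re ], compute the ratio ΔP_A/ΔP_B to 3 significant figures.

Pipe A: V = Q/A = 0.00121/0.0009026 = 1.341 m/s; Re = 3.37e+04; ε/D = 0.00472; Haaland → f = 0.03238; ΔP_A = f(L/D)(ρV²/2) = 2.021e+04 Pa.
Pipe B: V = Q/A = 0.00121/0.0009348 = 1.294 m/s; Re = 3.311e+04; ε/D = 0.00319; Haaland → f = 0.0298; ΔP_B = f(L/D)(ρV²/2) = 2.863e+04 Pa.
ΔP_A/ΔP_B = 2.021e+04/2.863e+04 = 0.706.

ΔP_A/ΔP_B ≈ 0.706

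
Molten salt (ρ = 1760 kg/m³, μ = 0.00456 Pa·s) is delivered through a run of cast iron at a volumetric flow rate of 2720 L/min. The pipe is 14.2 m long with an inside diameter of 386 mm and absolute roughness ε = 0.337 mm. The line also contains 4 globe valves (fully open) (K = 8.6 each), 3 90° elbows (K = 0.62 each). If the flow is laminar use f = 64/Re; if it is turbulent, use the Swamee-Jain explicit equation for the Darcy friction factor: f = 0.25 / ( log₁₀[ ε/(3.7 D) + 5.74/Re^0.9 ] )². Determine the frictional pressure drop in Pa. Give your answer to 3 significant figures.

Q = 2720 L/min = 2720/60000 = 0.04533 m³/s.
Cross-sectional area A = πD²/4 = π(0.386)²/4 = 0.117 m²; mean velocity V = Q/A = 0.04533/0.117 = 0.3874 m/s.
Reynolds number Re = ρVD/μ = 1760 · 0.3874 · 0.386 / 0.00456 = 5.771e+04.
Re > 4000 → turbulent. Relative roughness ε/D = 0.000337/0.386 = 0.000873. Swamee-Jain: f = 0.25/(log₁₀[0.000873/3.7 + 5.74/5.771e+04^0.9])² = 0.25/(log₁₀[0.000236 + 0.000298])² = 0.25/(-3.273)² = 0.02334.
Total minor-loss coefficient ΣK = 4·8.6 + 3·0.62 = 36.3.
ΔP = [f·L/D + ΣK]·(ρV²/2) = [0.02334·14.2/0.386 + 36.3]·(1760·0.3874²/2) = [0.8586 + 36.3]·132.1 = 4902 Pa.

ΔP ≈ 4900 Pa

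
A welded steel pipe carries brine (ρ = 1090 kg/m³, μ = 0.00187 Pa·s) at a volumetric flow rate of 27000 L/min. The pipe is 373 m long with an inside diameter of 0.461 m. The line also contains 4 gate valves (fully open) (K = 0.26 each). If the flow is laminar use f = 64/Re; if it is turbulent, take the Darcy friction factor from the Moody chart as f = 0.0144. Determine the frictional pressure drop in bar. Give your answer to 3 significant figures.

ΔP ≈ 0.503 bar

Q = 27000 L/min = 27000/60000 = 0.45 m³/s.
Cross-sectional area A = πD²/4 = π(0.461)²/4 = 0.1669 m²; mean velocity V = Q/A = 0.45/0.1669 = 2.696 m/s.
Reynolds number Re = ρVD/μ = 1090 · 2.696 · 0.461 / 0.00187 = 7.244e+05.
Re > 4000 → turbulent; use the Moody-chart value f = 0.0144.
Total minor-loss coefficient ΣK = 4·0.26 = 1.04.
ΔP = [f·L/D + ΣK]·(ρV²/2) = [0.0144·373/0.461 + 1.04]·(1090·2.696²/2) = [11.65 + 1.04]·3961 = 5.027e+04 Pa.
ΔP = 5.027e+04 Pa = 0.503 bar.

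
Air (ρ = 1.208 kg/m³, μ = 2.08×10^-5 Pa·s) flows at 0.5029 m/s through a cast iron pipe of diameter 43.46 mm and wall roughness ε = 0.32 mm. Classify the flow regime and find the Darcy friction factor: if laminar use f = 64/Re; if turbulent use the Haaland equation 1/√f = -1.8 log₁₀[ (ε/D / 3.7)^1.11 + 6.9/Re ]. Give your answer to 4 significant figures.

f ≈ 0.05042

Re = ρVD/μ = 1.208·0.5029·0.04346/2.08e-05 = 1269.
Re < 2300 → laminar, so f = 64/Re = 0.05042 (roughness is irrelevant in laminar flow).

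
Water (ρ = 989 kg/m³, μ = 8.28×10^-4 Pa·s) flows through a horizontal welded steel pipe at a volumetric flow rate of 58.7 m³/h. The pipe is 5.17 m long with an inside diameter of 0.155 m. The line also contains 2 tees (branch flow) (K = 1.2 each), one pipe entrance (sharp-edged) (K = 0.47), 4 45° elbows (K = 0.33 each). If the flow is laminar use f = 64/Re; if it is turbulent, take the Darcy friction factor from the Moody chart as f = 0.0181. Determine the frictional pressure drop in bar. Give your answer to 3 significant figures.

ΔP ≈ 0.0177 bar

Q = 58.7 m³/h = 58.7/3600 = 0.01631 m³/s.
Cross-sectional area A = πD²/4 = π(0.155)²/4 = 0.01887 m²; mean velocity V = Q/A = 0.01631/0.01887 = 0.8641 m/s.
Reynolds number Re = ρVD/μ = 989 · 0.8641 · 0.155 / 0.000828 = 1.6e+05.
Re > 4000 → turbulent; use the Moody-chart value f = 0.0181.
Total minor-loss coefficient ΣK = 2·1.2 + 1·0.47 + 4·0.33 = 4.19.
ΔP = [f·L/D + ΣK]·(ρV²/2) = [0.0181·5.17/0.155 + 4.19]·(989·0.8641²/2) = [0.6037 + 4.19]·369.3 = 1770 Pa.
ΔP = 1770 Pa = 0.0177 bar.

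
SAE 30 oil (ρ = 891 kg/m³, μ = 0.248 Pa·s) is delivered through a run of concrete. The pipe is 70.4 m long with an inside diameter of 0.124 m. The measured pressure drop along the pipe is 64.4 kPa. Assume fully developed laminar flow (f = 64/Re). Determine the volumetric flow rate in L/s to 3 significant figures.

Q ≈ 21.4 L/s

For laminar flow, f = 64/Re with Re = ρVD/μ, so Darcy-Weisbach reduces to ΔP = 32μLV/D². Solving for V: V = ΔP·D²/(32μL) = 6.44e+04·(0.124)²/(32·0.248·70.4) = 1.772 m/s.
Check: Re = ρVD/μ = 891·1.772·0.124/0.248 = 789.6 < 2300, so the laminar assumption holds.
Q = V·A = 1.772·(π/4·0.124²) = 0.0214 m³/s = 21.4 L/s.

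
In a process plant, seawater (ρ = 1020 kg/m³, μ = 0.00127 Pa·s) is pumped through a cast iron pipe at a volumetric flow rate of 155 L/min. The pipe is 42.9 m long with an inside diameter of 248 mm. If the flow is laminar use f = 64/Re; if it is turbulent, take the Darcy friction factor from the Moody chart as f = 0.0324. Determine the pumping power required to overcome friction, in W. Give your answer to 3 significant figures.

Q = 155 L/min = 155/60000 = 0.002583 m³/s.
Cross-sectional area A = πD²/4 = π(0.248)²/4 = 0.04831 m²; mean velocity V = Q/A = 0.002583/0.04831 = 0.05348 m/s.
Reynolds number Re = ρVD/μ = 1020 · 0.05348 · 0.248 / 0.00127 = 1.065e+04.
Re > 4000 → turbulent; use the Moody-chart value f = 0.0324.
Darcy-Weisbach: ΔP = f(L/D)(ρV²/2) = 0.0324·(42.9/0.248)·(1020·0.05348²/2) = 0.0324·173·1.459 = 8.175 Pa.
Pumping power P = QΔP = 0.002583·8.175 = 0.02112 W = 0.0211 W.

P ≈ 0.0211 W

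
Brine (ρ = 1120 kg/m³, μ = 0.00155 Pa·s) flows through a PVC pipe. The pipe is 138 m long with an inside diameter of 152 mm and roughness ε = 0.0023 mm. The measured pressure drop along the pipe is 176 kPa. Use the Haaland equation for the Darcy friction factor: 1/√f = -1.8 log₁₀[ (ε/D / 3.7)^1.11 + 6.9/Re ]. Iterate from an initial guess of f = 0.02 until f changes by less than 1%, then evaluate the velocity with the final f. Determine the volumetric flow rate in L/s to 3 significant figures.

Q ≈ 93.8 L/s

Rearranging Darcy-Weisbach: V = √(2·ΔP·D/(f·L·ρ)). With ε/D = 2.3e-06/0.152 = 1.51e-05, iterate starting from f = 0.02:
  f = 0.02 → V = √(2·1.76e+05·0.152/(0.02·138·1120)) = 4.16 m/s; Re = ρVD/μ = 4.569e+05; f → 0.01344
  f = 0.01344 → V = 5.075 m/s; Re = 5.574e+05; f → 0.013
  f = 0.013 → V = 5.16 m/s; Re = 5.667e+05; f → 0.01297
Converged (Δf/f < 1%). With the final f = 0.01297: V = √(2·1.76e+05·0.152/(0.01297·138·1120)) = 5.167 m/s.
Q = V·A = 5.167·(π/4·0.152²) = 0.09376 m³/s = 93.8 L/s.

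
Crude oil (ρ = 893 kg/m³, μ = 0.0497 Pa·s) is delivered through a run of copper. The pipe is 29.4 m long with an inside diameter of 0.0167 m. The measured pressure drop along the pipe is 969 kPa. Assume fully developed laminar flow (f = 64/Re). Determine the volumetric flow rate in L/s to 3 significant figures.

Q ≈ 1.27 L/s

For laminar flow, f = 64/Re with Re = ρVD/μ, so Darcy-Weisbach reduces to ΔP = 32μLV/D². Solving for V: V = ΔP·D²/(32μL) = 9.69e+05·(0.0167)²/(32·0.0497·29.4) = 5.78 m/s.
Check: Re = ρVD/μ = 893·5.78·0.0167/0.0497 = 1734 < 2300, so the laminar assumption holds.
Q = V·A = 5.78·(π/4·0.0167²) = 0.001266 m³/s = 1.27 L/s.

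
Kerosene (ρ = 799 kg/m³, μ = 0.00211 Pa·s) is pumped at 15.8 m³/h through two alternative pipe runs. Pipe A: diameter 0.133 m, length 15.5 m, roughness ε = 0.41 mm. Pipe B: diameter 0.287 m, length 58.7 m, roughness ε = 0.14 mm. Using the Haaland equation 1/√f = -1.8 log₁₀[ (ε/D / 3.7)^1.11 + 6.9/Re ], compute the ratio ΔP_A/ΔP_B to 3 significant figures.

ΔP_A/ΔP_B ≈ 11.7

Pipe A: V = Q/A = 0.004389/0.01389 = 0.3159 m/s; Re = 1.591e+04; ε/D = 0.00308; Haaland → f = 0.03236; ΔP_A = f(L/D)(ρV²/2) = 150.3 Pa.
Pipe B: V = Q/A = 0.004389/0.06469 = 0.06784 m/s; Re = 7373; ε/D = 0.000488; Haaland → f = 0.03415; ΔP_B = f(L/D)(ρV²/2) = 12.84 Pa.
ΔP_A/ΔP_B = 150.3/12.84 = 11.7.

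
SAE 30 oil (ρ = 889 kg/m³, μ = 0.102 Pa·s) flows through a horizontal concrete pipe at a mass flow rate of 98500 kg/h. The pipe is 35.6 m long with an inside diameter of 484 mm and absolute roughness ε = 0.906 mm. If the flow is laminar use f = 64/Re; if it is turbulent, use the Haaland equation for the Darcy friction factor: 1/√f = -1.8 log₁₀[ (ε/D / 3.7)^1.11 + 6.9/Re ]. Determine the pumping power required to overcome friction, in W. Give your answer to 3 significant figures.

ṁ = 98500 kg/h = 98500/3600 = 27.36 kg/s.
A = πD²/4 = π(0.484)²/4 = 0.184 m²; mean velocity V = ṁ/(ρA) = 27.36/(889 · 0.184) = 0.1673 m/s.
Reynolds number Re = ρVD/μ = 889 · 0.1673 · 0.484 / 0.102 = 705.7.
Re < 2300 → laminar flow, so f = 64/Re = 64/705.7 = 0.09069 (the turbulent correlation is not needed).
Darcy-Weisbach: ΔP = f(L/D)(ρV²/2) = 0.09069·(35.6/0.484)·(889·0.1673²/2) = 0.09069·73.55·12.44 = 82.98 Pa.
Q = ṁ/ρ = 27.36/889 = 0.03078 m³/s.
Pumping power P = QΔP = 0.03078·82.98 = 2.554 W = 2.55 W.

P ≈ 2.55 W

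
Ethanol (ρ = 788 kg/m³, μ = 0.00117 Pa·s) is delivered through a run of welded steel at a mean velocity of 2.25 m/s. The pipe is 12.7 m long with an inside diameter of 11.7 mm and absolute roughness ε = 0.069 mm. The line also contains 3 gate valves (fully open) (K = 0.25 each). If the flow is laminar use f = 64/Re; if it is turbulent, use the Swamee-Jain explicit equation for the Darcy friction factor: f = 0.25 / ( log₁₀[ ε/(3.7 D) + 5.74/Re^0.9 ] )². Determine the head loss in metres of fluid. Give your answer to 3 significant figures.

Reynolds number Re = ρVD/μ = 788 · 2.25 · 0.0117 / 0.00117 = 1.773e+04.
Re > 4000 → turbulent. Relative roughness ε/D = 6.9e-05/0.0117 = 0.0059. Swamee-Jain: f = 0.25/(log₁₀[0.0059/3.7 + 5.74/1.773e+04^0.9])² = 0.25/(log₁₀[0.00159 + 0.000861])² = 0.25/(-2.61)² = 0.0367.
Total minor-loss coefficient ΣK = 3·0.25 = 0.75.
ΔP = [f·L/D + ΣK]·(ρV²/2) = [0.0367·12.7/0.0117 + 0.75]·(788·2.25²/2) = [39.84 + 0.75]·1995 = 8.096e+04 Pa.
Head loss h_f = ΔP/(ρg) = 8.096e+04/(788·9.81) = 10.5 m.

h_f ≈ 10.5 m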